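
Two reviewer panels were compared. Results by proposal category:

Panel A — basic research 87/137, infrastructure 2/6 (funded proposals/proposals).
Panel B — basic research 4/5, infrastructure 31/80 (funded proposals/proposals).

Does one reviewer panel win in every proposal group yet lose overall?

Yes

Basic research: Panel A 87/137 = 63.5%, Panel B 4/5 = 80.0% → Panel B
Infrastructure: Panel A 2/6 = 33.3%, Panel B 31/80 = 38.8% → Panel B
Overall: Panel A 89/143 = 62.2%, Panel B 35/85 = 41.2% → Panel A
Panel B wins each proposal group but Panel A wins overall — the comparison reverses. Panel B's proposals skew toward infrastructure, which has a lower base rate.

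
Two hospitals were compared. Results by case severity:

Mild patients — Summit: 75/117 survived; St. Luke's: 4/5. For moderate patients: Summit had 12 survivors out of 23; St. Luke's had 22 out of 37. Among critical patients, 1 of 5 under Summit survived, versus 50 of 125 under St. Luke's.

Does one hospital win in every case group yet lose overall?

Mild: Summit 75/117 = 64.1%, St. Luke's 4/5 = 80.0% → St. Luke's
Moderate: Summit 12/23 = 52.2%, St. Luke's 22/37 = 59.5% → St. Luke's
Critical: Summit 1/5 = 20.0%, St. Luke's 50/125 = 40.0% → St. Luke's
Overall: Summit 88/145 = 60.7%, St. Luke's 76/167 = 45.5% → Summit
St. Luke's wins each case group but Summit wins overall — the comparison reverses. St. Luke's's patients skew toward critical, which has a lower base rate.

Yes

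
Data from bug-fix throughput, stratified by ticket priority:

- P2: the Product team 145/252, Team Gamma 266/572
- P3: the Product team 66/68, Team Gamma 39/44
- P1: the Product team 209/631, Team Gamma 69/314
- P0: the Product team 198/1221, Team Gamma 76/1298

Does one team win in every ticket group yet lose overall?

No

P2: the Product team 145/252 = 57.5%, Team Gamma 266/572 = 46.5% → the Product team
P3: the Product team 66/68 = 97.1%, Team Gamma 39/44 = 88.6% → the Product team
P1: the Product team 209/631 = 33.1%, Team Gamma 69/314 = 22.0% → the Product team
P0: the Product team 198/1221 = 16.2%, Team Gamma 76/1298 = 5.9% → the Product team
Overall: the Product team 618/2172 = 28.5%, Team Gamma 450/2228 = 20.2% → the Product team
The Product team wins overall and in every ticket group — no reversal.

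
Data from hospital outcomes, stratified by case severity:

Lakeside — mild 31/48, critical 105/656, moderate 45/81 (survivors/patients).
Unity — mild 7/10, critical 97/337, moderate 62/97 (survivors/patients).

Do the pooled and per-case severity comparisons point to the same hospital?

Yes

Mild: Lakeside 31/48 = 64.6%, Unity 7/10 = 70.0% → Unity
Critical: Lakeside 105/656 = 16.0%, Unity 97/337 = 28.8% → Unity
Moderate: Lakeside 45/81 = 55.6%, Unity 62/97 = 63.9% → Unity
Overall: Lakeside 181/785 = 23.1%, Unity 166/444 = 37.4% → Unity
Unity wins overall and in every case group — no reversal.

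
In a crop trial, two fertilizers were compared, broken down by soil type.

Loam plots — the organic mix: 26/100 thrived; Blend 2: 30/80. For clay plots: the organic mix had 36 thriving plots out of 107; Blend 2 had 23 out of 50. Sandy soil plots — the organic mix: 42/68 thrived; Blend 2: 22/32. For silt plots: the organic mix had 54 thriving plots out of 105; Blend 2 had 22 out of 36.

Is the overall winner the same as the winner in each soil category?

Loam: the organic mix 26/100 = 26.0%, Blend 2 30/80 = 37.5% → Blend 2
Clay: the organic mix 36/107 = 33.6%, Blend 2 23/50 = 46.0% → Blend 2
Sandy soil: the organic mix 42/68 = 61.8%, Blend 2 22/32 = 68.8% → Blend 2
Silt: the organic mix 54/105 = 51.4%, Blend 2 22/36 = 61.1% → Blend 2
Overall: the organic mix 158/380 = 41.6%, Blend 2 97/198 = 49.0% → Blend 2
Blend 2 wins overall and in every soil group — no reversal.

Yes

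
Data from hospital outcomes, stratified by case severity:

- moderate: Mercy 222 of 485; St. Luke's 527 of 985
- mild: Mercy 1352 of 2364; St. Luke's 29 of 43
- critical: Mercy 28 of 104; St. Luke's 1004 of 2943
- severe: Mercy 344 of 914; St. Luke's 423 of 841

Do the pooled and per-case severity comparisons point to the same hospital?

No

Moderate: Mercy 222/485 = 45.8%, St. Luke's 527/985 = 53.5% → St. Luke's
Mild: Mercy 1352/2364 = 57.2%, St. Luke's 29/43 = 67.4% → St. Luke's
Critical: Mercy 28/104 = 26.9%, St. Luke's 1004/2943 = 34.1% → St. Luke's
Severe: Mercy 344/914 = 37.6%, St. Luke's 423/841 = 50.3% → St. Luke's
Overall: Mercy 1946/3867 = 50.3%, St. Luke's 1983/4812 = 41.2% → Mercy
St. Luke's wins each case group but Mercy wins overall — the comparison reverses. St. Luke's's patients skew toward critical, which has a lower base rate.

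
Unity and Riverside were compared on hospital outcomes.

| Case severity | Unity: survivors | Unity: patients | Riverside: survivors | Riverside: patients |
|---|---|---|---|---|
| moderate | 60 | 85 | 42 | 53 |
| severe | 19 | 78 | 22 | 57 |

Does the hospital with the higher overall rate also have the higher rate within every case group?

Yes

Moderate: Unity 60/85 = 70.6%, Riverside 42/53 = 79.2% → Riverside
Severe: Unity 19/78 = 24.4%, Riverside 22/57 = 38.6% → Riverside
Overall: Unity 79/163 = 48.5%, Riverside 64/110 = 58.2% → Riverside
Riverside wins overall and in every case group — no reversal.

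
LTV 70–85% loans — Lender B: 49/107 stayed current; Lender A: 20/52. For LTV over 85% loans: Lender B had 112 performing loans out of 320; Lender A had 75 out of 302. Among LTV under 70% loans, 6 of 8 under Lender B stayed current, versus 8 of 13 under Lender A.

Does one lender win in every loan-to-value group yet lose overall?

No

LTV 70–85%: Lender B 49/107 = 45.8%, Lender A 20/52 = 38.5% → Lender B
LTV over 85%: Lender B 112/320 = 35.0%, Lender A 75/302 = 24.8% → Lender B
LTV under 70%: Lender B 6/8 = 75.0%, Lender A 8/13 = 61.5% → Lender B
Overall: Lender B 167/435 = 38.4%, Lender A 103/367 = 28.1% → Lender B
Lender B wins overall and in every loan-to-value group — no reversal.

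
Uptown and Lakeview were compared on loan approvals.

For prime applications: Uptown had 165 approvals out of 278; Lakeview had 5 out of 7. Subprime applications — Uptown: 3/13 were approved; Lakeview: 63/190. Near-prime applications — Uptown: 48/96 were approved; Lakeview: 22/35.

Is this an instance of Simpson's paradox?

Yes

Prime: Uptown 165/278 = 59.4%, Lakeview 5/7 = 71.4% → Lakeview
Subprime: Uptown 3/13 = 23.1%, Lakeview 63/190 = 33.2% → Lakeview
Near-prime: Uptown 48/96 = 50.0%, Lakeview 22/35 = 62.9% → Lakeview
Overall: Uptown 216/387 = 55.8%, Lakeview 90/232 = 38.8% → Uptown
Lakeview wins each credit group but Uptown wins overall — the comparison reverses. Lakeview's applications skew toward subprime, which has a lower base rate.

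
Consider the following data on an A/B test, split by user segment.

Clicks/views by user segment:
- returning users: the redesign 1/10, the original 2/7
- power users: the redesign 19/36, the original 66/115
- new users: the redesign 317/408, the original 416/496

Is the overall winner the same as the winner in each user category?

Returning users: the redesign 1/10 = 10.0%, the original 2/7 = 28.6% → the original
Power users: the redesign 19/36 = 52.8%, the original 66/115 = 57.4% → the original
New users: the redesign 317/408 = 77.7%, the original 416/496 = 83.9% → the original
Overall: the redesign 337/454 = 74.2%, the original 484/618 = 78.3% → the original
The original wins overall and in every user group — no reversal.

Yes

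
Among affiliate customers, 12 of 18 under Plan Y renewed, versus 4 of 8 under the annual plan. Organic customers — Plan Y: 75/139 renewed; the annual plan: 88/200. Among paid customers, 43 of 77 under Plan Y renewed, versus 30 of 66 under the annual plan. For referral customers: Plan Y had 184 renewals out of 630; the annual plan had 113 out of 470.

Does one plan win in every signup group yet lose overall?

Affiliate: Plan Y 12/18 = 66.7%, the annual plan 4/8 = 50.0% → Plan Y
Organic: Plan Y 75/139 = 54.0%, the annual plan 88/200 = 44.0% → Plan Y
Paid: Plan Y 43/77 = 55.8%, the annual plan 30/66 = 45.5% → Plan Y
Referral: Plan Y 184/630 = 29.2%, the annual plan 113/470 = 24.0% → Plan Y
Overall: Plan Y 314/864 = 36.3%, the annual plan 235/744 = 31.6% → Plan Y
Plan Y wins overall and in every signup group — no reversal.

No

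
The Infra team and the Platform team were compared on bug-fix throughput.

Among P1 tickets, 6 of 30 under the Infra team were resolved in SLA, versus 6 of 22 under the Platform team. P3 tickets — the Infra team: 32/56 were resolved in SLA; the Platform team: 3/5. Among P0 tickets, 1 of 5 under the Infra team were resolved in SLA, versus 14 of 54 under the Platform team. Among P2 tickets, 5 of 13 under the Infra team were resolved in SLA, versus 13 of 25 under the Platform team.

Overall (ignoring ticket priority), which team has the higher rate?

the Infra team

P1: the Infra team 6/30 = 20.0%, the Platform team 6/22 = 27.3% → the Platform team
P3: the Infra team 32/56 = 57.1%, the Platform team 3/5 = 60.0% → the Platform team
P0: the Infra team 1/5 = 20.0%, the Platform team 14/54 = 25.9% → the Platform team
P2: the Infra team 5/13 = 38.5%, the Platform team 13/25 = 52.0% → the Platform team
Overall: the Infra team 44/104 = 42.3%, the Platform team 36/106 = 34.0% → the Infra team
(The Platform team wins every ticket group but the Infra team wins overall — the Platform team's tickets skew toward the low-rate P0 group.)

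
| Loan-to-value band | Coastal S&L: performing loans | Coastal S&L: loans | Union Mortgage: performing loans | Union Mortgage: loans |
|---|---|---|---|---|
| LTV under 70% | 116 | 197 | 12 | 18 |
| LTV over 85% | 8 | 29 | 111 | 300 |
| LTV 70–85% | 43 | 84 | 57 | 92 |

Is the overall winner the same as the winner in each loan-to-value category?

LTV under 70%: Coastal S&L 116/197 = 58.9%, Union Mortgage 12/18 = 66.7% → Union Mortgage
LTV over 85%: Coastal S&L 8/29 = 27.6%, Union Mortgage 111/300 = 37.0% → Union Mortgage
LTV 70–85%: Coastal S&L 43/84 = 51.2%, Union Mortgage 57/92 = 62.0% → Union Mortgage
Overall: Coastal S&L 167/310 = 53.9%, Union Mortgage 180/410 = 43.9% → Coastal S&L
Union Mortgage wins each loan-to-value group but Coastal S&L wins overall — the comparison reverses. Union Mortgage's loans skew toward LTV over 85%, which has a lower base rate.

No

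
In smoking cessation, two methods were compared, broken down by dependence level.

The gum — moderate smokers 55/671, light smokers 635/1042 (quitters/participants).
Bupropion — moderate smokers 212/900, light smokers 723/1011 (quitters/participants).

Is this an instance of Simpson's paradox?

Moderate smokers: the gum 55/671 = 8.2%, bupropion 212/900 = 23.6% → bupropion
Light smokers: the gum 635/1042 = 60.9%, bupropion 723/1011 = 71.5% → bupropion
Overall: the gum 690/1713 = 40.3%, bupropion 935/1911 = 48.9% → bupropion
Bupropion wins overall and in every dependence group — no reversal.

No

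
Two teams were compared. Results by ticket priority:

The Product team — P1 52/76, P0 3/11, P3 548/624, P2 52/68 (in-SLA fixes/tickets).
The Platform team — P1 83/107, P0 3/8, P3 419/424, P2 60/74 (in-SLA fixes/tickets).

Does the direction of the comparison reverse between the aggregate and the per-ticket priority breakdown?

No

P1: the Product team 52/76 = 68.4%, the Platform team 83/107 = 77.6% → the Platform team
P0: the Product team 3/11 = 27.3%, the Platform team 3/8 = 37.5% → the Platform team
P3: the Product team 548/624 = 87.8%, the Platform team 419/424 = 98.8% → the Platform team
P2: the Product team 52/68 = 76.5%, the Platform team 60/74 = 81.1% → the Platform team
Overall: the Product team 655/779 = 84.1%, the Platform team 565/613 = 92.2% → the Platform team
The Platform team wins overall and in every ticket group — no reversal.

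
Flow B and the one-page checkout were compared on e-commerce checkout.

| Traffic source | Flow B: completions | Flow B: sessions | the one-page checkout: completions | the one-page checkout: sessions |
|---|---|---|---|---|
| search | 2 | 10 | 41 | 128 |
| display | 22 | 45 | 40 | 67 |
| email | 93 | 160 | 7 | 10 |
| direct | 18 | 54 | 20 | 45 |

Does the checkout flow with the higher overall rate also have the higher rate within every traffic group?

No

Search: Flow B 2/10 = 20.0%, the one-page checkout 41/128 = 32.0% → the one-page checkout
Display: Flow B 22/45 = 48.9%, the one-page checkout 40/67 = 59.7% → the one-page checkout
Email: Flow B 93/160 = 58.1%, the one-page checkout 7/10 = 70.0% → the one-page checkout
Direct: Flow B 18/54 = 33.3%, the one-page checkout 20/45 = 44.4% → the one-page checkout
Overall: Flow B 135/269 = 50.2%, the one-page checkout 108/250 = 43.2% → Flow B
The one-page checkout wins each traffic group but Flow B wins overall — the comparison reverses. The one-page checkout's sessions skew toward search, which has a lower base rate.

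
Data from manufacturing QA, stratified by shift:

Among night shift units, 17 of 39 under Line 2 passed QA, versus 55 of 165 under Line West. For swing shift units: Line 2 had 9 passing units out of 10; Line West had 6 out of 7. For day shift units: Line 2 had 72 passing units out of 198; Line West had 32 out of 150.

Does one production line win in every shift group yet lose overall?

Night shift: Line 2 17/39 = 43.6%, Line West 55/165 = 33.3% → Line 2
Swing shift: Line 2 9/10 = 90.0%, Line West 6/7 = 85.7% → Line 2
Day shift: Line 2 72/198 = 36.4%, Line West 32/150 = 21.3% → Line 2
Overall: Line 2 98/247 = 39.7%, Line West 93/322 = 28.9% → Line 2
Line 2 wins overall and in every shift group — no reversal.

No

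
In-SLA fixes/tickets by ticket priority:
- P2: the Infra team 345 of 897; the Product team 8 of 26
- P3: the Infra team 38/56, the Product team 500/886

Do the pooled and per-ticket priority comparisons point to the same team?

No

P2: the Infra team 345/897 = 38.5%, the Product team 8/26 = 30.8% → the Infra team
P3: the Infra team 38/56 = 67.9%, the Product team 500/886 = 56.4% → the Infra team
Overall: the Infra team 383/953 = 40.2%, the Product team 508/912 = 55.7% → the Product team
The Infra team wins each ticket group but the Product team wins overall — the comparison reverses. The Infra team's tickets skew toward P2, which has a lower base rate.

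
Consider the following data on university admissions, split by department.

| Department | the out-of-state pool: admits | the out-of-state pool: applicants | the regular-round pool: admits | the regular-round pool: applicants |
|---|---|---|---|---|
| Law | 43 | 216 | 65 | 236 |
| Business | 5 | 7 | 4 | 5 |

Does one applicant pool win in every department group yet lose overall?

No

Law: the out-of-state pool 43/216 = 19.9%, the regular-round pool 65/236 = 27.5% → the regular-round pool
Business: the out-of-state pool 5/7 = 71.4%, the regular-round pool 4/5 = 80.0% → the regular-round pool
Overall: the out-of-state pool 48/223 = 21.5%, the regular-round pool 69/241 = 28.6% → the regular-round pool
The regular-round pool wins overall and in every department group — no reversal.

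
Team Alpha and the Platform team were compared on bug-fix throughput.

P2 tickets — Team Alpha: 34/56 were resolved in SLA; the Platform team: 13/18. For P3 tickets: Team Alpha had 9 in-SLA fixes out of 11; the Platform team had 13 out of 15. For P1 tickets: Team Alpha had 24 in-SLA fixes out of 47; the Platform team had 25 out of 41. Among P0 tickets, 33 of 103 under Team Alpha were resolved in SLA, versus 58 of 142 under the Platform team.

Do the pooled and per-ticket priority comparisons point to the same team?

Yes

P2: Team Alpha 34/56 = 60.7%, the Platform team 13/18 = 72.2% → the Platform team
P3: Team Alpha 9/11 = 81.8%, the Platform team 13/15 = 86.7% → the Platform team
P1: Team Alpha 24/47 = 51.1%, the Platform team 25/41 = 61.0% → the Platform team
P0: Team Alpha 33/103 = 32.0%, the Platform team 58/142 = 40.8% → the Platform team
Overall: Team Alpha 100/217 = 46.1%, the Platform team 109/216 = 50.5% → the Platform team
The Platform team wins overall and in every ticket group — no reversal.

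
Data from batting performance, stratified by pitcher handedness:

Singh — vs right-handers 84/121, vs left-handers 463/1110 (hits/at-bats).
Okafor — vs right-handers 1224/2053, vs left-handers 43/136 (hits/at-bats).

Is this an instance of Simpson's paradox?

Vs right-handers: Singh 84/121 = 69.4%, Okafor 1224/2053 = 59.6% → Singh
Vs left-handers: Singh 463/1110 = 41.7%, Okafor 43/136 = 31.6% → Singh
Overall: Singh 547/1231 = 44.4%, Okafor 1267/2189 = 57.9% → Okafor
Singh wins each pitcher group but Okafor wins overall — the comparison reverses. Singh's at-bats skew toward vs left-handers, which has a lower base rate.

Yes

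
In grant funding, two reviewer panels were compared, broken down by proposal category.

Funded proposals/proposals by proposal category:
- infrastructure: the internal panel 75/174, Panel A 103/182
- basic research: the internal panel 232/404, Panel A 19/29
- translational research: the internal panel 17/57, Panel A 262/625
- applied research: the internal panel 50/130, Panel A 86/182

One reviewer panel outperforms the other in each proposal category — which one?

Infrastructure: the internal panel 75/174 = 43.1%, Panel A 103/182 = 56.6% → Panel A
Basic research: the internal panel 232/404 = 57.4%, Panel A 19/29 = 65.5% → Panel A
Translational research: the internal panel 17/57 = 29.8%, Panel A 262/625 = 41.9% → Panel A
Applied research: the internal panel 50/130 = 38.5%, Panel A 86/182 = 47.3% → Panel A
Panel A has the higher rate in all 4 groups.

Panel A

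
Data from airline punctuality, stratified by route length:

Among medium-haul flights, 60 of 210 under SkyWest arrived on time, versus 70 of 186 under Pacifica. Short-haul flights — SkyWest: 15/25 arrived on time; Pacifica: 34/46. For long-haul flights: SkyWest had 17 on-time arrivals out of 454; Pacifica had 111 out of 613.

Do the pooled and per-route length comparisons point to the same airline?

Medium-haul: SkyWest 60/210 = 28.6%, Pacifica 70/186 = 37.6% → Pacifica
Short-haul: SkyWest 15/25 = 60.0%, Pacifica 34/46 = 73.9% → Pacifica
Long-haul: SkyWest 17/454 = 3.7%, Pacifica 111/613 = 18.1% → Pacifica
Overall: SkyWest 92/689 = 13.4%, Pacifica 215/845 = 25.4% → Pacifica
Pacifica wins overall and in every route group — no reversal.

Yes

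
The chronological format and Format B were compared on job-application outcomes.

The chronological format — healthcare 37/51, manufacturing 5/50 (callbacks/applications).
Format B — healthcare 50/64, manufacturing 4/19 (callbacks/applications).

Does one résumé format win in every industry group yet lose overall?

Healthcare: the chronological format 37/51 = 72.5%, Format B 50/64 = 78.1% → Format B
Manufacturing: the chronological format 5/50 = 10.0%, Format B 4/19 = 21.1% → Format B
Overall: the chronological format 42/101 = 41.6%, Format B 54/83 = 65.1% → Format B
Format B wins overall and in every industry group — no reversal.

No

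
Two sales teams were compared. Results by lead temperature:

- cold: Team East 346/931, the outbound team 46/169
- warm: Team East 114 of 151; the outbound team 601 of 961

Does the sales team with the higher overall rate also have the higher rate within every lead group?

No

Cold: Team East 346/931 = 37.2%, the outbound team 46/169 = 27.2% → Team East
Warm: Team East 114/151 = 75.5%, the outbound team 601/961 = 62.5% → Team East
Overall: Team East 460/1082 = 42.5%, the outbound team 647/1130 = 57.3% → the outbound team
Team East wins each lead group but the outbound team wins overall — the comparison reverses. Team East's leads skew toward cold, which has a lower base rate.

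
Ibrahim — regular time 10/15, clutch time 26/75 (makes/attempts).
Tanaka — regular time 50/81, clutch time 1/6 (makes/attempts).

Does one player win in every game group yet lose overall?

Yes

Regular time: Ibrahim 10/15 = 66.7%, Tanaka 50/81 = 61.7% → Ibrahim
Clutch time: Ibrahim 26/75 = 34.7%, Tanaka 1/6 = 16.7% → Ibrahim
Overall: Ibrahim 36/90 = 40.0%, Tanaka 51/87 = 58.6% → Tanaka
Ibrahim wins each game group but Tanaka wins overall — the comparison reverses. Ibrahim's attempts skew toward clutch time, which has a lower base rate.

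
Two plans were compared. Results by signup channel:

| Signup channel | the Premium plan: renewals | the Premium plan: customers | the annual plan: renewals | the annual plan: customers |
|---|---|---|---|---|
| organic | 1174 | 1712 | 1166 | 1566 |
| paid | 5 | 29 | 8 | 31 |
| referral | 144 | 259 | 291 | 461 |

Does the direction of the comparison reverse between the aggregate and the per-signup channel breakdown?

Organic: the Premium plan 1174/1712 = 68.6%, the annual plan 1166/1566 = 74.5% → the annual plan
Paid: the Premium plan 5/29 = 17.2%, the annual plan 8/31 = 25.8% → the annual plan
Referral: the Premium plan 144/259 = 55.6%, the annual plan 291/461 = 63.1% → the annual plan
Overall: the Premium plan 1323/2000 = 66.2%, the annual plan 1465/2058 = 71.2% → the annual plan
The annual plan wins overall and in every signup group — no reversal.

No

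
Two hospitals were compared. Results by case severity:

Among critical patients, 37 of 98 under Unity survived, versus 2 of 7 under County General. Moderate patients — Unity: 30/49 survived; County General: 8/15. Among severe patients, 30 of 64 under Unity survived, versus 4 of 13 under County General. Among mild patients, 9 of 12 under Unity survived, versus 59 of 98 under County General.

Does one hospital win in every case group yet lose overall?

Yes

Critical: Unity 37/98 = 37.8%, County General 2/7 = 28.6% → Unity
Moderate: Unity 30/49 = 61.2%, County General 8/15 = 53.3% → Unity
Severe: Unity 30/64 = 46.9%, County General 4/13 = 30.8% → Unity
Mild: Unity 9/12 = 75.0%, County General 59/98 = 60.2% → Unity
Overall: Unity 106/223 = 47.5%, County General 73/133 = 54.9% → County General
Unity wins each case group but County General wins overall — the comparison reverses. Unity's patients skew toward critical, which has a lower base rate.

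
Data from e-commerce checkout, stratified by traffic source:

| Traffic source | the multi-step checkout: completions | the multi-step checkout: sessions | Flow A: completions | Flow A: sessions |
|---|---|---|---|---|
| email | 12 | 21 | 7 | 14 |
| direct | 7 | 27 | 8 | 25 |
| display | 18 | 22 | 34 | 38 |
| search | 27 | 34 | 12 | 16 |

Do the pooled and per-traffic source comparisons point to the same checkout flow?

Email: the multi-step checkout 12/21 = 57.1%, Flow A 7/14 = 50.0% → the multi-step checkout
Direct: the multi-step checkout 7/27 = 25.9%, Flow A 8/25 = 32.0% → Flow A
Display: the multi-step checkout 18/22 = 81.8%, Flow A 34/38 = 89.5% → Flow A
Search: the multi-step checkout 27/34 = 79.4%, Flow A 12/16 = 75.0% → the multi-step checkout
Overall: the multi-step checkout 64/104 = 61.5%, Flow A 61/93 = 65.6% → Flow A
Neither sweeps: the multi-step checkout wins 2 of 4 groups, Flow A wins 2. Flow A wins overall but not every group — no Simpson reversal.

No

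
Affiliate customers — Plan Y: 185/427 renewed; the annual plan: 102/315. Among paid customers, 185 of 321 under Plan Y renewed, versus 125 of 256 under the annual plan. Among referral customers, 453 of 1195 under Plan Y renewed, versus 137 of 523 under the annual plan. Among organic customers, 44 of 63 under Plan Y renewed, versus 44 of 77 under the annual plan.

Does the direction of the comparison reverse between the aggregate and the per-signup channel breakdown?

Affiliate: Plan Y 185/427 = 43.3%, the annual plan 102/315 = 32.4% → Plan Y
Paid: Plan Y 185/321 = 57.6%, the annual plan 125/256 = 48.8% → Plan Y
Referral: Plan Y 453/1195 = 37.9%, the annual plan 137/523 = 26.2% → Plan Y
Organic: Plan Y 44/63 = 69.8%, the annual plan 44/77 = 57.1% → Plan Y
Overall: Plan Y 867/2006 = 43.2%, the annual plan 408/1171 = 34.8% → Plan Y
Plan Y wins overall and in every signup group — no reversal.

No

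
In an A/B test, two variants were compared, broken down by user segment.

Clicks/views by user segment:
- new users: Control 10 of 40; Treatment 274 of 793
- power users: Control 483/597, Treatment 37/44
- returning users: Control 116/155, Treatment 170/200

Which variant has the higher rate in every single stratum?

New users: Control 10/40 = 25.0%, Treatment 274/793 = 34.6% → Treatment
Power users: Control 483/597 = 80.9%, Treatment 37/44 = 84.1% → Treatment
Returning users: Control 116/155 = 74.8%, Treatment 170/200 = 85.0% → Treatment
Treatment has the higher rate in all 3 groups.

Treatment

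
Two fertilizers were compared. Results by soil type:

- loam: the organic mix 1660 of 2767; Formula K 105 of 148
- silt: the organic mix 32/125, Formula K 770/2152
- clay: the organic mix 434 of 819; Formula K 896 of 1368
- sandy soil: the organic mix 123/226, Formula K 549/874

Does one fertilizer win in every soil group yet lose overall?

Yes

Loam: the organic mix 1660/2767 = 60.0%, Formula K 105/148 = 70.9% → Formula K
Silt: the organic mix 32/125 = 25.6%, Formula K 770/2152 = 35.8% → Formula K
Clay: the organic mix 434/819 = 53.0%, Formula K 896/1368 = 65.5% → Formula K
Sandy soil: the organic mix 123/226 = 54.4%, Formula K 549/874 = 62.8% → Formula K
Overall: the organic mix 2249/3937 = 57.1%, Formula K 2320/4542 = 51.1% → the organic mix
Formula K wins each soil group but the organic mix wins overall — the comparison reverses. Formula K's plots skew toward silt, which has a lower base rate.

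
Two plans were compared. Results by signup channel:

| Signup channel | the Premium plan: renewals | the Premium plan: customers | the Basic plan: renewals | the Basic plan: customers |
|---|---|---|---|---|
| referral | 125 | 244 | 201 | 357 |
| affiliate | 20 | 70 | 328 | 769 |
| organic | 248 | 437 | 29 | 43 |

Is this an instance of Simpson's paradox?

Referral: the Premium plan 125/244 = 51.2%, the Basic plan 201/357 = 56.3% → the Basic plan
Affiliate: the Premium plan 20/70 = 28.6%, the Basic plan 328/769 = 42.7% → the Basic plan
Organic: the Premium plan 248/437 = 56.8%, the Basic plan 29/43 = 67.4% → the Basic plan
Overall: the Premium plan 393/751 = 52.3%, the Basic plan 558/1169 = 47.7% → the Premium plan
The Basic plan wins each signup group but the Premium plan wins overall — the comparison reverses. The Basic plan's customers skew toward affiliate, which has a lower base rate.

Yes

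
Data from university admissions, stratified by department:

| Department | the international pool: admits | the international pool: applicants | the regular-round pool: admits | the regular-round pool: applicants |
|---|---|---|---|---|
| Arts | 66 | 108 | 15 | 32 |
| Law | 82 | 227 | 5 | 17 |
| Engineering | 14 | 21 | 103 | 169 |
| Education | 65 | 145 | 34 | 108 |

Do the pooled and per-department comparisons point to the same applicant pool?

No

Arts: the international pool 66/108 = 61.1%, the regular-round pool 15/32 = 46.9% → the international pool
Law: the international pool 82/227 = 36.1%, the regular-round pool 5/17 = 29.4% → the international pool
Engineering: the international pool 14/21 = 66.7%, the regular-round pool 103/169 = 60.9% → the international pool
Education: the international pool 65/145 = 44.8%, the regular-round pool 34/108 = 31.5% → the international pool
Overall: the international pool 227/501 = 45.3%, the regular-round pool 157/326 = 48.2% → the regular-round pool
The international pool wins each department group but the regular-round pool wins overall — the comparison reverses. The international pool's applicants skew toward Law, which has a lower base rate.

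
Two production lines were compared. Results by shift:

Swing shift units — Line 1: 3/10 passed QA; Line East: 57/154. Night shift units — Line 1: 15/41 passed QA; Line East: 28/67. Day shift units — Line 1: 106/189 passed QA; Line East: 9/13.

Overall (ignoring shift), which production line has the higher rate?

Line 1

Swing shift: Line 1 3/10 = 30.0%, Line East 57/154 = 37.0% → Line East
Night shift: Line 1 15/41 = 36.6%, Line East 28/67 = 41.8% → Line East
Day shift: Line 1 106/189 = 56.1%, Line East 9/13 = 69.2% → Line East
Overall: Line 1 124/240 = 51.7%, Line East 94/234 = 40.2% → Line 1
(Line East wins every shift group but Line 1 wins overall — Line East's units skew toward the low-rate swing shift group.)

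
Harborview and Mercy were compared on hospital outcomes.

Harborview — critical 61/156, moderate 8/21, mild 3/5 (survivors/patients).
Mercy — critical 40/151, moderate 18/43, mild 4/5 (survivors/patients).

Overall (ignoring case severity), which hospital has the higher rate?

Harborview

Critical: Harborview 61/156 = 39.1%, Mercy 40/151 = 26.5% → Harborview
Moderate: Harborview 8/21 = 38.1%, Mercy 18/43 = 41.9% → Mercy
Mild: Harborview 3/5 = 60.0%, Mercy 4/5 = 80.0% → Mercy
Overall: Harborview 72/182 = 39.6%, Mercy 62/199 = 31.2% → Harborview
(Neither sweeps every case group, but Harborview has the higher pooled rate.)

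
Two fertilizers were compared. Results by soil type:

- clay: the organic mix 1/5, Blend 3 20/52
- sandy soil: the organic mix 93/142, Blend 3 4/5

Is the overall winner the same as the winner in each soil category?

Clay: the organic mix 1/5 = 20.0%, Blend 3 20/52 = 38.5% → Blend 3
Sandy soil: the organic mix 93/142 = 65.5%, Blend 3 4/5 = 80.0% → Blend 3
Overall: the organic mix 94/147 = 63.9%, Blend 3 24/57 = 42.1% → the organic mix
Blend 3 wins each soil group but the organic mix wins overall — the comparison reverses. Blend 3's plots skew toward clay, which has a lower base rate.

No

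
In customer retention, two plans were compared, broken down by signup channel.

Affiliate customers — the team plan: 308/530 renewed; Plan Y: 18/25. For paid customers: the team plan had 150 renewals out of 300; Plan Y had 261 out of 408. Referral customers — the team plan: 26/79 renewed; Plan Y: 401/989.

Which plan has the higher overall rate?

Affiliate: the team plan 308/530 = 58.1%, Plan Y 18/25 = 72.0% → Plan Y
Paid: the team plan 150/300 = 50.0%, Plan Y 261/408 = 64.0% → Plan Y
Referral: the team plan 26/79 = 32.9%, Plan Y 401/989 = 40.5% → Plan Y
Overall: the team plan 484/909 = 53.2%, Plan Y 680/1422 = 47.8% → the team plan
(Plan Y wins every signup group but the team plan wins overall — Plan Y's customers skew toward the low-rate referral group.)

the team plan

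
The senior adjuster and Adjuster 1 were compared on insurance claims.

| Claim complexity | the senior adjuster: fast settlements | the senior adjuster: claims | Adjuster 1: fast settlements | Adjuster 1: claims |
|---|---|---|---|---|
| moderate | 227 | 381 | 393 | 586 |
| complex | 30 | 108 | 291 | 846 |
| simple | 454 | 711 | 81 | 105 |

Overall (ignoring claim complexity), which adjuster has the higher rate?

Moderate: the senior adjuster 227/381 = 59.6%, Adjuster 1 393/586 = 67.1% → Adjuster 1
Complex: the senior adjuster 30/108 = 27.8%, Adjuster 1 291/846 = 34.4% → Adjuster 1
Simple: the senior adjuster 454/711 = 63.9%, Adjuster 1 81/105 = 77.1% → Adjuster 1
Overall: the senior adjuster 711/1200 = 59.2%, Adjuster 1 765/1537 = 49.8% → the senior adjuster
(Adjuster 1 wins every claim group but the senior adjuster wins overall — Adjuster 1's claims skew toward the low-rate complex group.)

the senior adjuster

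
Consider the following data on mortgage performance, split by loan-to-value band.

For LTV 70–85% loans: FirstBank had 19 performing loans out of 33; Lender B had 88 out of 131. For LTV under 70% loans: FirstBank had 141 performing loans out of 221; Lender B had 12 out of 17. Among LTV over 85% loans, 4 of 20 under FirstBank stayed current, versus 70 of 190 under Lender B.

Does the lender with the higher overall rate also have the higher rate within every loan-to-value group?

LTV 70–85%: FirstBank 19/33 = 57.6%, Lender B 88/131 = 67.2% → Lender B
LTV under 70%: FirstBank 141/221 = 63.8%, Lender B 12/17 = 70.6% → Lender B
LTV over 85%: FirstBank 4/20 = 20.0%, Lender B 70/190 = 36.8% → Lender B
Overall: FirstBank 164/274 = 59.9%, Lender B 170/338 = 50.3% → FirstBank
Lender B wins each loan-to-value group but FirstBank wins overall — the comparison reverses. Lender B's loans skew toward LTV over 85%, which has a lower base rate.

No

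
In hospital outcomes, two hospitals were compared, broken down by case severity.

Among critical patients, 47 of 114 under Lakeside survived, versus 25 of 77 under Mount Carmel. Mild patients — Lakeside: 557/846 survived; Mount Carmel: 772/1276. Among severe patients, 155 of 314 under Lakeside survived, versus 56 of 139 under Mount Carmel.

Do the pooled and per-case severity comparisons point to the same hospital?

Yes

Critical: Lakeside 47/114 = 41.2%, Mount Carmel 25/77 = 32.5% → Lakeside
Mild: Lakeside 557/846 = 65.8%, Mount Carmel 772/1276 = 60.5% → Lakeside
Severe: Lakeside 155/314 = 49.4%, Mount Carmel 56/139 = 40.3% → Lakeside
Overall: Lakeside 759/1274 = 59.6%, Mount Carmel 853/1492 = 57.2% → Lakeside
Lakeside wins overall and in every case group — no reversal.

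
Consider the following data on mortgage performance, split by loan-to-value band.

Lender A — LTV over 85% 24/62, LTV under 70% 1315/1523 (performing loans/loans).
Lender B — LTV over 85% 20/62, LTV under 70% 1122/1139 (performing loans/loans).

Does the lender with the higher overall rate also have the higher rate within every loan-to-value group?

LTV over 85%: Lender A 24/62 = 38.7%, Lender B 20/62 = 32.3% → Lender A
LTV under 70%: Lender A 1315/1523 = 86.3%, Lender B 1122/1139 = 98.5% → Lender B
Overall: Lender A 1339/1585 = 84.5%, Lender B 1142/1201 = 95.1% → Lender B
Neither sweeps: Lender A wins 1 of 2 groups, Lender B wins 1. Lender B wins overall but not every group — no Simpson reversal.

No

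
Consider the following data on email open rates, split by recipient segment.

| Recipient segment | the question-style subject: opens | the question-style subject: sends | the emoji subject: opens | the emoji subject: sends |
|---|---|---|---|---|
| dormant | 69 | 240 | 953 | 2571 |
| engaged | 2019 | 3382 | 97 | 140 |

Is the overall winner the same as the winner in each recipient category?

Dormant: the question-style subject 69/240 = 28.8%, the emoji subject 953/2571 = 37.1% → the emoji subject
Engaged: the question-style subject 2019/3382 = 59.7%, the emoji subject 97/140 = 69.3% → the emoji subject
Overall: the question-style subject 2088/3622 = 57.6%, the emoji subject 1050/2711 = 38.7% → the question-style subject
The emoji subject wins each recipient group but the question-style subject wins overall — the comparison reverses. The emoji subject's sends skew toward dormant, which has a lower base rate.

No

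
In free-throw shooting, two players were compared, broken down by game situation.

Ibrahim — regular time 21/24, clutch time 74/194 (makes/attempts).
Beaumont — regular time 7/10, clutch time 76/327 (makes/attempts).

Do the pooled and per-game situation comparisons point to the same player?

Regular time: Ibrahim 21/24 = 87.5%, Beaumont 7/10 = 70.0% → Ibrahim
Clutch time: Ibrahim 74/194 = 38.1%, Beaumont 76/327 = 23.2% → Ibrahim
Overall: Ibrahim 95/218 = 43.6%, Beaumont 83/337 = 24.6% → Ibrahim
Ibrahim wins overall and in every game group — no reversal.

Yes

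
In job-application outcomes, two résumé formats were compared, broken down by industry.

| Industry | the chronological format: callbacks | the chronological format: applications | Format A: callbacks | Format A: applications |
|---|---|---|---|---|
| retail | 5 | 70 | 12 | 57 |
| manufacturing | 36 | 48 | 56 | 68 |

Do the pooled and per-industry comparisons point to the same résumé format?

Retail: the chronological format 5/70 = 7.1%, Format A 12/57 = 21.1% → Format A
Manufacturing: the chronological format 36/48 = 75.0%, Format A 56/68 = 82.4% → Format A
Overall: the chronological format 41/118 = 34.7%, Format A 68/125 = 54.4% → Format A
Format A wins overall and in every industry group — no reversal.

Yes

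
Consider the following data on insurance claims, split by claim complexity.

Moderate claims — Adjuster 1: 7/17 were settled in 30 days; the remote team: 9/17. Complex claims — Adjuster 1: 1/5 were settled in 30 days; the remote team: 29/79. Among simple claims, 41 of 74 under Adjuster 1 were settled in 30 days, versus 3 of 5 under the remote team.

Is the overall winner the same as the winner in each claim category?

Moderate: Adjuster 1 7/17 = 41.2%, the remote team 9/17 = 52.9% → the remote team
Complex: Adjuster 1 1/5 = 20.0%, the remote team 29/79 = 36.7% → the remote team
Simple: Adjuster 1 41/74 = 55.4%, the remote team 3/5 = 60.0% → the remote team
Overall: Adjuster 1 49/96 = 51.0%, the remote team 41/101 = 40.6% → Adjuster 1
The remote team wins each claim group but Adjuster 1 wins overall — the comparison reverses. The remote team's claims skew toward complex, which has a lower base rate.

No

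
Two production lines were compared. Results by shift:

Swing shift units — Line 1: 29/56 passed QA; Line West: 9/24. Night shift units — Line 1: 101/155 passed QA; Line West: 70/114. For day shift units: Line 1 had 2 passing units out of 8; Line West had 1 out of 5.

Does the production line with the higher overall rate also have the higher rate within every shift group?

Yes

Swing shift: Line 1 29/56 = 51.8%, Line West 9/24 = 37.5% → Line 1
Night shift: Line 1 101/155 = 65.2%, Line West 70/114 = 61.4% → Line 1
Day shift: Line 1 2/8 = 25.0%, Line West 1/5 = 20.0% → Line 1
Overall: Line 1 132/219 = 60.3%, Line West 80/143 = 55.9% → Line 1
Line 1 wins overall and in every shift group — no reversal.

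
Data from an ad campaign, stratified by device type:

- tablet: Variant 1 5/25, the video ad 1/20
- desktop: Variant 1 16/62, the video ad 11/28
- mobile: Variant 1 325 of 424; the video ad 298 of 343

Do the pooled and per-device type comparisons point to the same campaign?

No

Tablet: Variant 1 5/25 = 20.0%, the video ad 1/20 = 5.0% → Variant 1
Desktop: Variant 1 16/62 = 25.8%, the video ad 11/28 = 39.3% → the video ad
Mobile: Variant 1 325/424 = 76.7%, the video ad 298/343 = 86.9% → the video ad
Overall: Variant 1 346/511 = 67.7%, the video ad 310/391 = 79.3% → the video ad
Neither sweeps: Variant 1 wins 1 of 3 groups, the video ad wins 2. The video ad wins overall but not every group — no Simpson reversal.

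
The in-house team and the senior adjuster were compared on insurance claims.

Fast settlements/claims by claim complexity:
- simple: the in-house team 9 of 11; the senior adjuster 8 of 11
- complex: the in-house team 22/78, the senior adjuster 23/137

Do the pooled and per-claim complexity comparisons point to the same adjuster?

Yes

Simple: the in-house team 9/11 = 81.8%, the senior adjuster 8/11 = 72.7% → the in-house team
Complex: the in-house team 22/78 = 28.2%, the senior adjuster 23/137 = 16.8% → the in-house team
Overall: the in-house team 31/89 = 34.8%, the senior adjuster 31/148 = 20.9% → the in-house team
The in-house team wins overall and in every claim group — no reversal.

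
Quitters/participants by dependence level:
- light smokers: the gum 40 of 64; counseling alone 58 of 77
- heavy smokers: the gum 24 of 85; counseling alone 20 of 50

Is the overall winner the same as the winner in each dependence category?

Yes

Light smokers: the gum 40/64 = 62.5%, counseling alone 58/77 = 75.3% → counseling alone
Heavy smokers: the gum 24/85 = 28.2%, counseling alone 20/50 = 40.0% → counseling alone
Overall: the gum 64/149 = 43.0%, counseling alone 78/127 = 61.4% → counseling alone
Counseling alone wins overall and in every dependence group — no reversal.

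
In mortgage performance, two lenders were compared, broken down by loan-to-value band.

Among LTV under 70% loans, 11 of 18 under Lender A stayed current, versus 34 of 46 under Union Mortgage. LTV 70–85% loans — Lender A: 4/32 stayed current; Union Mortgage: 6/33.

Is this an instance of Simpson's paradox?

No

LTV under 70%: Lender A 11/18 = 61.1%, Union Mortgage 34/46 = 73.9% → Union Mortgage
LTV 70–85%: Lender A 4/32 = 12.5%, Union Mortgage 6/33 = 18.2% → Union Mortgage
Overall: Lender A 15/50 = 30.0%, Union Mortgage 40/79 = 50.6% → Union Mortgage
Union Mortgage wins overall and in every loan-to-value group — no reversal.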